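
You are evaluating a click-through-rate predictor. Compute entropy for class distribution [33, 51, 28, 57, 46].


Probabilities: [33/215, 51/215, 28/215, 57/215, 46/215] ≈ [0.1535, 0.2372, 0.1302, 0.2651, 0.214]
H = -((33/215)·log₂(33/215) + (51/215)·log₂(51/215) + (28/215)·log₂(28/215) + (57/215)·log₂(57/215) + (46/215)·log₂(46/215))
  = 2.2741 bits

2.2741 bits


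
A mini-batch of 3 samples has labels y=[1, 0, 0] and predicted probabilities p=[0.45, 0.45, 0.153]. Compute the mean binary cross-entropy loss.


L[0] = -ln(0.45) = 0.7985
L[1] = -ln(1-0.45) = -ln(0.55) = 0.5978
L[2] = -ln(1-0.153) = -ln(0.847) = 0.1661
mean = (0.7985 + 0.5978 + 0.1661)/3 = 0.5208

0.5208


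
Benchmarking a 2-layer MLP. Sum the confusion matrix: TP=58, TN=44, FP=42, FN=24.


Total = TP + TN + FP + FN
= 58 + 44 + 42 + 24
= 168
(Predicted positive: 100, predicted negative: 68)

168


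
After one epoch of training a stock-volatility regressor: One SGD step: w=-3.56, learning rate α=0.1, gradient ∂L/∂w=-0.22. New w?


w_new = w - α·∇
= -3.56 - 0.1·-0.22
= -3.56 + 0.022
= -3.538

-3.538


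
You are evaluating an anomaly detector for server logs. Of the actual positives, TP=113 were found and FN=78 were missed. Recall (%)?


Recall = TP/(TP+FN)
= 113/(113+78)
= 113/191 = 59.16%

59.16%


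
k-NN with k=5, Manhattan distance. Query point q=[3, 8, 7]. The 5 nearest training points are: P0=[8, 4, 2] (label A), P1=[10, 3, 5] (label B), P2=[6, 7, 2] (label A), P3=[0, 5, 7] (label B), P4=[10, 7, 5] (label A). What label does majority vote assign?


d(q,P0) = 14  (label A)
d(q,P1) = 14  (label B)
d(q,P2) = 9  (label A)
d(q,P3) = 6  (label B)
d(q,P4) = 10  (label A)
Votes: A=3, B=2
Majority → A

A


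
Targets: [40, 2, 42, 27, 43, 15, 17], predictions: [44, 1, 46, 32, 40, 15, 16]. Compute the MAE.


Absolute errors: |40-44|=4, |2-1|=1, |42-46|=4, |27-32|=5, |43-40|=3, |15-15|=0, |17-16|=1
Sum = 18
MAE = 18/7 = 18/7

18/7


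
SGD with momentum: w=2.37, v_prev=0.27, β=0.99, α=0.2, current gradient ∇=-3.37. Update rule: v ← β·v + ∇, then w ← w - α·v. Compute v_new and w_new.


v_new = 0.99·0.27 - 3.37 = 0.2673 - 3.37 = -3.1027
w_new = 2.37 - 0.2·-3.1027 = 2.37 + 0.62054 = 2.99054

v_new=-3.1027, w_new=2.99054


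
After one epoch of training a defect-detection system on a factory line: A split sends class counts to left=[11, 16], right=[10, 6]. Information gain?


Parent = [21, 22], H_parent = 0.9996
H_left = 0.9751 (n=27), H_right = 0.9544 (n=16)
H_children = (27/43)·0.9751 + (16/43)·0.9544 = 0.9674
IG = 0.9996 - 0.9674 = 0.0322

0.0322


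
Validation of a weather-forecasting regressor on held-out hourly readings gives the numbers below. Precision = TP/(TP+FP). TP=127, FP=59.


Precision = TP/(TP+FP)
= 127/(127+59)
= 127/186 = 68.28%

68.28%


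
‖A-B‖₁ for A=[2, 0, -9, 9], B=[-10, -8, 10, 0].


d = |2+ 10| + |0+ 8| + |-9-10| + |9-0|
  = 12 + 8 + 19 + 9
  = 48

48


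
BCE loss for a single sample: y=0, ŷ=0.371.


BCE = -[y·ln(p) + (1-y)·ln(1-p)]
= -0 - 1·ln(1-0.371)
= -ln(0.629) = 0.4636

0.4636


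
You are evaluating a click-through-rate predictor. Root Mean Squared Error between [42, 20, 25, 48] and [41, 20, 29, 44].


MSE = 33/4 = 8.25
RMSE = √(33/4) = 2.8723

2.8723


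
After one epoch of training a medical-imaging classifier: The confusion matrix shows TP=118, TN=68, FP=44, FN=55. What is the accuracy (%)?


Accuracy = (TP+TN)/(TP+TN+FP+FN)
= (118+68)/(285)
= 186/285 = 65.26%

65.26%


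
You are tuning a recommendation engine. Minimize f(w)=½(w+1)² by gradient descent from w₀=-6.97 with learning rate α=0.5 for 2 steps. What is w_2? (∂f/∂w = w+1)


step 1: grad = -6.97+1 = -5.97; w = -6.97 - 0.5·(-5.97) = -3.985
step 2: grad = -3.985+1 = -2.985; w = -3.985 - 0.5·(-2.985) = -2.4925

-2.4925


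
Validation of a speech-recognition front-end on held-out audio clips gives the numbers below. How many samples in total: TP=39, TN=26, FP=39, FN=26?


Total = TP + TN + FP + FN
= 39 + 26 + 39 + 26
= 130
(Predicted positive: 78, predicted negative: 52)

130


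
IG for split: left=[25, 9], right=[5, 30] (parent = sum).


Parent = [30, 39], H_parent = 0.9877
H_left = 0.8338 (n=34), H_right = 0.5917 (n=35)
H_children = (34/69)·0.8338 + (35/69)·0.5917 = 0.711
IG = 0.9877 - 0.711 = 0.2767

0.2767


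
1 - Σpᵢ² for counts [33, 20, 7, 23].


Probabilities: [33/83, 20/83, 7/83, 23/83] ≈ [0.3976, 0.241, 0.0843, 0.2771]
Σpᵢ² = (1089 + 400 + 49 + 529)/83² = 2067/6889
Gini = 1 - Σpᵢ² = 1 - 2067/6889 = 0.7

0.7


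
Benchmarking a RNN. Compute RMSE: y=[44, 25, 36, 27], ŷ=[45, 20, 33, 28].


MSE = 36/4 = 9
RMSE = √(36/4) = 3.0

3.0


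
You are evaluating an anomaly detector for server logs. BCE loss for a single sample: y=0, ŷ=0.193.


BCE = -[y·ln(p) + (1-y)·ln(1-p)]
= -0 - 1·ln(1-0.193)
= -ln(0.807) = 0.2144

0.2144


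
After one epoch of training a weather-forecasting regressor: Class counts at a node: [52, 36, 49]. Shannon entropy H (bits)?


Probabilities: [52/137, 36/137, 49/137] ≈ [0.3796, 0.2628, 0.3577]
H = -((52/137)·log₂(52/137) + (36/137)·log₂(36/137) + (49/137)·log₂(49/137))
  = 1.5677 bits

1.5677 bits


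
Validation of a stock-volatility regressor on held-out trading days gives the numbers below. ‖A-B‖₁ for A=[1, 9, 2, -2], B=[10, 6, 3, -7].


d = |1-10| + |9-6| + |2-3| + |-2+ 7|
  = 9 + 3 + 1 + 5
  = 18

18


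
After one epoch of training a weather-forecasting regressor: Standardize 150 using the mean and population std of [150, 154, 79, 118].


μ = 125.25, σ = 30.1279
z = (150 - 125.25)/30.1279 = 0.8215

0.8215


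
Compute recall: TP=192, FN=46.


Recall = TP/(TP+FN)
= 192/(192+46)
= 192/238 = 80.67%

80.67%


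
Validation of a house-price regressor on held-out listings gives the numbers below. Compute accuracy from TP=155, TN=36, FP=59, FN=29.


Accuracy = (TP+TN)/(TP+TN+FP+FN)
= (155+36)/(279)
= 191/279 = 68.46%

68.46%


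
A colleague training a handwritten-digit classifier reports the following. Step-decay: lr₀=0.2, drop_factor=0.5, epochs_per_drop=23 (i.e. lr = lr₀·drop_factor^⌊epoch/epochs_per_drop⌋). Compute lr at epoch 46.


n_drops = ⌊46/23⌋ = 2
lr = 0.2·0.5^2 = 0.2·0.25 = 0.05

0.05


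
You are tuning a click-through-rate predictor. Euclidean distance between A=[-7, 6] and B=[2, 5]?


d = √((-7-2)² + (6-5)²)
  = √(81 + 1)
  = √82 = 9.0554

9.0554


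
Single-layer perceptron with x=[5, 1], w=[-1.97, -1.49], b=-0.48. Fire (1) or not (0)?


z = (5)·(-1.97) + (1)·(-1.49) - 0.48
  = -11.82
step(z) = 0 (z<0)

0


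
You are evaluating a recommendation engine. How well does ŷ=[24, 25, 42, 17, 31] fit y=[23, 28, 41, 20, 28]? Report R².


ȳ = 28
SS_res = Σ(y-ŷ)² = 29
SS_tot = Σ(y-ȳ)² = 258
R² = 1 - SS_res/SS_tot = 1 - 0.1124 = 0.8876

0.8876


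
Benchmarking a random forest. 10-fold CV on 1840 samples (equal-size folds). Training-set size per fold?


Fold size = 1840/10 = 184
Training per fold = 1840 - 184 = 1656

1656


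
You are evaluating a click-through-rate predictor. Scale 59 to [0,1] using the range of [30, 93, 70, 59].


min=30, max=93
(59-30)/(93-30) = 29/63 = 0.4603

0.4603


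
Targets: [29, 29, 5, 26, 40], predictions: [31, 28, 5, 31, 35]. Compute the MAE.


Absolute errors: |29-31|=2, |29-28|=1, |5-5|=0, |26-31|=5, |40-35|=5
Sum = 13
MAE = 13/5 = 13/5

13/5


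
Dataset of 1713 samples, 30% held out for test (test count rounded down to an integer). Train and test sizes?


Test = ⌊1713·30/100⌋ = 513
Train = 1713 - 513 = 1200

Train: 1200, Test: 513


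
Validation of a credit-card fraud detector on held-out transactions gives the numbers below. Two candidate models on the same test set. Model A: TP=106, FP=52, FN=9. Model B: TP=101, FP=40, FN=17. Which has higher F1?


Model A: P=106/158=0.6709, R=106/115=0.9217, F1=2PR/(P+R)=2TP/(2TP+FP+FN)=212/273=0.7766
Model B: P=101/141=0.7163, R=101/118=0.8559, F1=2PR/(P+R)=2TP/(2TP+FP+FN)=202/259=0.7799
0.7766 < 0.7799 → Model B

Model B


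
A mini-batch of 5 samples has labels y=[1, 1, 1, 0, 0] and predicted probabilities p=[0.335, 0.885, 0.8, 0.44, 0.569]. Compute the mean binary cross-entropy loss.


L[0] = -ln(0.335) = 1.0936
L[1] = -ln(0.885) = 0.1222
L[2] = -ln(0.8) = 0.2231
L[3] = -ln(1-0.44) = -ln(0.56) = 0.5798
L[4] = -ln(1-0.569) = -ln(0.431) = 0.8416
mean = (1.0936 + 0.1222 + 0.2231 + 0.5798 + 0.8416)/5 = 0.5721

0.5721


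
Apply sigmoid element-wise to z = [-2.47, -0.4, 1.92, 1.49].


σ(-2.47) = 1/(1+e^2.47) = 0.078
σ(-0.4) = 1/(1+e^0.4) = 0.4013
σ(1.92) = 1/(1+e^-1.92) = 0.8721
σ(1.49) = 1/(1+e^-1.49) = 0.8161
result = [0.078, 0.4013, 0.8721, 0.8161]

[0.078, 0.4013, 0.8721, 0.8161]


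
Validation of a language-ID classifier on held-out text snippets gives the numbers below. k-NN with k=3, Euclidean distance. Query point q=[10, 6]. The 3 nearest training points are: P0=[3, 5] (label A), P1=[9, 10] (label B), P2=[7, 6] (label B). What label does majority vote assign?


d(q,P0) = 7.0711  (label A)
d(q,P1) = 4.1231  (label B)
d(q,P2) = 3.0  (label B)
Votes: A=1, B=2
Majority → B

B


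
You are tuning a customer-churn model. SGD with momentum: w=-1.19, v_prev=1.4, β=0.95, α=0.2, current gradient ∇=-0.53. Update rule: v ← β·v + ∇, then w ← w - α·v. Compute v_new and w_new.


v_new = 0.95·1.4 - 0.53 = 1.33 - 0.53 = 0.8
w_new = -1.19 - 0.2·0.8 = -1.19 - 0.16 = -1.35

v_new=0.8, w_new=-1.35


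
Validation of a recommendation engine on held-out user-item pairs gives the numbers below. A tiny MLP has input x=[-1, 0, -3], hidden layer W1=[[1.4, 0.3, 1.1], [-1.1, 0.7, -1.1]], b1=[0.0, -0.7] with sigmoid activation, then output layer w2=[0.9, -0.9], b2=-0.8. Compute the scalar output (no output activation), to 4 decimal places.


z1[0] = (1.4)·(-1) + (0.3)·(0) + (1.1)·(-3) + 0.0 = -4.7
z1[1] = (-1.1)·(-1) + (0.7)·(0) + (-1.1)·(-3) - 0.7 = 3.7
h = sigmoid(z1) = [0.009, 0.9759]
output = (0.9)·(0.009) + (-0.9)·(0.9759) - 0.8 = -1.6702

-1.6702


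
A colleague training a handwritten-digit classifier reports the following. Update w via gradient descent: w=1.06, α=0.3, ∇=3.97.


w_new = w - α·∇
= 1.06 - 0.3·3.97
= 1.06 - 1.191
= -0.131

-0.131


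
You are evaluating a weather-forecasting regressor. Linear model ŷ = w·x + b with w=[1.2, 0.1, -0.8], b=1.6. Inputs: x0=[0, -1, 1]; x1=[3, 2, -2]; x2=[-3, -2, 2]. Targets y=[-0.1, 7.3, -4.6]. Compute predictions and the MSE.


ŷ0 = (1.2)·(0) + (0.1)·(-1) + (-0.8)·(1) + 1.6 = 0.7
ŷ1 = (1.2)·(3) + (0.1)·(2) + (-0.8)·(-2) + 1.6 = 7.0
ŷ2 = (1.2)·(-3) + (0.1)·(-2) + (-0.8)·(2) + 1.6 = -3.8
errors² = [0.64, 0.09, 0.64]
MSE = 1.3700/3 = 0.4567

0.4567


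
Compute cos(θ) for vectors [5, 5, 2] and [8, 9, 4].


A·B = 5·8 + 5·9 + 2·4 = 93
‖A‖ = √54 = 7.3485, ‖B‖ = √161 = 12.6886
cos = 93/(√54·√161) = 93/√8694 = 0.9974

0.9974


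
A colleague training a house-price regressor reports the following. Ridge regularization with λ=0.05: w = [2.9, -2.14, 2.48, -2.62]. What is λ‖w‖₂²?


‖w‖₂² = (2.9)² + (-2.14)² + (2.48)² + (-2.62)²
     = 8.41 + 4.5796 + 6.1504 + 6.8644
     = 26.0044
λ·‖w‖₂² = 0.05·26.0044 = 1.30022

1.30022


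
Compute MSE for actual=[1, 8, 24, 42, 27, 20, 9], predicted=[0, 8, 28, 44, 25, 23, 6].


Squared errors: (1-0)²=1, (8-8)²=0, (24-28)²=16, (42-44)²=4, (27-25)²=4, (20-23)²=9, (9-6)²=9
Sum = 43
MSE = 43/7 = 43/7

43/7


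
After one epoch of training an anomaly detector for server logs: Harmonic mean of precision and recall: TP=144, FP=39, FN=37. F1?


Precision = 144/183 = 0.7869
Recall = 144/181 = 0.7956
F1 = 2·P·R/(P+R) = 2·TP/(2·TP+FP+FN) = 288/(288+39+37) = 288/364 = 0.7912

0.7912


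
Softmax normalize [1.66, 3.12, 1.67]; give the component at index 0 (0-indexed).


Exponentials: e^1.66=5.2593, e^3.12=22.6464, e^1.67=5.3122
Sum = 33.2179
Softmax = [0.1583, 0.6818, 0.1599]
p[0] = 5.2593/33.2179 = 0.1583

0.1583


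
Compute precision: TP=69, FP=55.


Precision = TP/(TP+FP)
= 69/(69+55)
= 69/124 = 55.65%

55.65%


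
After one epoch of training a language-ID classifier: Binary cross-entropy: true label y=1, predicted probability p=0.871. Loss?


BCE = -[y·ln(p) + (1-y)·ln(1-p)]
= -1·ln(0.871) - 0
= -ln(0.871) = 0.1381

0.1381


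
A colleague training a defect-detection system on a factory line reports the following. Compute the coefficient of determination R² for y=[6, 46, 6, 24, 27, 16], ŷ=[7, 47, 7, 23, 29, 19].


ȳ = 20.8333
SS_res = Σ(y-ŷ)² = 17
SS_tot = Σ(y-ȳ)² = 1144.83
R² = 1 - SS_res/SS_tot = 1 - 0.0148 = 0.9852

0.9852


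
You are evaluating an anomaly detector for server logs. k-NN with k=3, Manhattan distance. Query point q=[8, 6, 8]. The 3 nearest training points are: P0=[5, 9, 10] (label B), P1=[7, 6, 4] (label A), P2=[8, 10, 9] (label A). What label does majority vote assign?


d(q,P0) = 8  (label B)
d(q,P1) = 5  (label A)
d(q,P2) = 5  (label A)
Votes: A=2, B=1
Majority → A

A


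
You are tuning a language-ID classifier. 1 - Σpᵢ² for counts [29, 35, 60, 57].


Probabilities: [29/181, 35/181, 60/181, 57/181] ≈ [0.1602, 0.1934, 0.3315, 0.3149]
Σpᵢ² = (841 + 1225 + 3600 + 3249)/181² = 8915/32761
Gini = 1 - Σpᵢ² = 1 - 8915/32761 = 0.7279

0.7279


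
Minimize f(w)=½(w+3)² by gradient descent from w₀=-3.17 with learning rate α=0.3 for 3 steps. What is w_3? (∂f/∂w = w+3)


step 1: grad = -3.17+3 = -0.17; w = -3.17 - 0.3·(-0.17) = -3.119
step 2: grad = -3.119+3 = -0.119; w = -3.119 - 0.3·(-0.119) = -3.0833
step 3: grad = -3.0833+3 = -0.0833; w = -3.0833 - 0.3·(-0.0833) = -3.05831

-3.05831


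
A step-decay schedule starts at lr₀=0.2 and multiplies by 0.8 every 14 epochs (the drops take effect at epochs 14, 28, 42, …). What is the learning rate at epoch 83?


n_drops = ⌊83/14⌋ = 5
lr = 0.2·0.8^5 = 0.2·0.32768 = 0.065536

0.065536


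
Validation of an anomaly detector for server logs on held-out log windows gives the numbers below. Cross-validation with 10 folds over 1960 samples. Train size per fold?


Fold size = 1960/10 = 196
Training per fold = 1960 - 196 = 1764

1764


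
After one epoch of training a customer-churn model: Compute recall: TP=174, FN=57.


Recall = TP/(TP+FN)
= 174/(174+57)
= 174/231 = 75.32%

75.32%


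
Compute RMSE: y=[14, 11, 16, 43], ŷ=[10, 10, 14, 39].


MSE = 37/4 = 9.25
RMSE = √(37/4) = 3.0414

3.0414


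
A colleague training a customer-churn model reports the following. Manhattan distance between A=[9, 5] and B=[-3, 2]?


d = |9+ 3| + |5-2|
  = 12 + 3
  = 15

15


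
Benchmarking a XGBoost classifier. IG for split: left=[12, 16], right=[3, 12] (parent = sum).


Parent = [15, 28], H_parent = 0.933
H_left = 0.9852 (n=28), H_right = 0.7219 (n=15)
H_children = (28/43)·0.9852 + (15/43)·0.7219 = 0.8934
IG = 0.933 - 0.8934 = 0.0396

0.0396


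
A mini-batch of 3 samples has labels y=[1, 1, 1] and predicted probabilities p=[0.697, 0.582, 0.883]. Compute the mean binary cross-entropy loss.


L[0] = -ln(0.697) = 0.361
L[1] = -ln(0.582) = 0.5413
L[2] = -ln(0.883) = 0.1244
mean = (0.361 + 0.5413 + 0.1244)/3 = 0.3422

0.3422


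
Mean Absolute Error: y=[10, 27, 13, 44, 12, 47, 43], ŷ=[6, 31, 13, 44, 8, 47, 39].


Absolute errors: |10-6|=4, |27-31|=4, |13-13|=0, |44-44|=0, |12-8|=4, |47-47|=0, |43-39|=4
Sum = 16
MAE = 16/7 = 16/7

16/7


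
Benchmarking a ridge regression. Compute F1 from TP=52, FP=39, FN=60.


Precision = 52/91 = 0.5714
Recall = 52/112 = 0.4643
F1 = 2·P·R/(P+R) = 2·TP/(2·TP+FP+FN) = 104/(104+39+60) = 104/203 = 0.5123

0.5123


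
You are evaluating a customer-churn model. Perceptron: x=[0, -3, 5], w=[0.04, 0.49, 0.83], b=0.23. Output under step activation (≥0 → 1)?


z = (0)·(0.04) + (-3)·(0.49) + (5)·(0.83) + 0.23
  = 2.91
step(z) = 1 (z≥0)

1


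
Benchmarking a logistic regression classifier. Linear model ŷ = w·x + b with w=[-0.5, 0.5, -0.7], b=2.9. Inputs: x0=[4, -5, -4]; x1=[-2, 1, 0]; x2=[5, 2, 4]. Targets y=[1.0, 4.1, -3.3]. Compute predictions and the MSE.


ŷ0 = (-0.5)·(4) + (0.5)·(-5) + (-0.7)·(-4) + 2.9 = 1.2
ŷ1 = (-0.5)·(-2) + (0.5)·(1) + (-0.7)·(0) + 2.9 = 4.4
ŷ2 = (-0.5)·(5) + (0.5)·(2) + (-0.7)·(4) + 2.9 = -1.4
errors² = [0.04, 0.09, 3.61]
MSE = 3.7400/3 = 1.2467

1.2467


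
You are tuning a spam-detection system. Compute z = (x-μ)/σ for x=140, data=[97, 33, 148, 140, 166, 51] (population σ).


μ = 105.8333, σ = 49.9247
z = (140 - 105.8333)/49.9247 = 0.6844

0.6844


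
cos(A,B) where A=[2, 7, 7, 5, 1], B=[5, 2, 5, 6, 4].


A·B = 2·5 + 7·2 + 7·5 + 5·6 + 1·4 = 93
‖A‖ = √128 = 11.3137, ‖B‖ = √106 = 10.2956
cos = 93/(√128·√106) = 93/√13568 = 0.7984

0.7984


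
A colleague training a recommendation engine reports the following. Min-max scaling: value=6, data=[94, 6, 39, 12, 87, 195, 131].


min=6, max=195
(6-6)/(195-6) = 0/189 = 0.0

0.0


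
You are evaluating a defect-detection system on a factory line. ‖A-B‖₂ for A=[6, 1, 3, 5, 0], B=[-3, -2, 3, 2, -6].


d = √((6+ 3)² + (1+ 2)² + (3-3)² + (5-2)² + (0+ 6)²)
  = √(81 + 9 + 0 + 9 + 36)
  = √135 = 11.619

11.619


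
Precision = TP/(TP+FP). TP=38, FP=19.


Precision = TP/(TP+FP)
= 38/(38+19)
= 38/57 = 66.67%

66.67%


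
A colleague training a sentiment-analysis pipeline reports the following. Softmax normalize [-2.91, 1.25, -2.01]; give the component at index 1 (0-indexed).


Exponentials: e^-2.91=0.0545, e^1.25=3.4903, e^-2.01=0.134
Sum = 3.6788
Softmax = [0.0148, 0.9488, 0.0364]
p[1] = 3.4903/3.6788 = 0.9488

0.9488


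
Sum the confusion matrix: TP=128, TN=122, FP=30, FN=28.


Total = TP + TN + FP + FN
= 128 + 122 + 30 + 28
= 308
(Predicted positive: 158, predicted negative: 150)

308


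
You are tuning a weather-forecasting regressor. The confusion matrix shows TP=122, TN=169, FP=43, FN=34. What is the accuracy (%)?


Accuracy = (TP+TN)/(TP+TN+FP+FN)
= (122+169)/(368)
= 291/368 = 79.08%

79.08%


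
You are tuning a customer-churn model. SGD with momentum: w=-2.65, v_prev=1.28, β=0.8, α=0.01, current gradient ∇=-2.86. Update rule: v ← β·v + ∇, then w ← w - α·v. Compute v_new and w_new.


v_new = 0.8·1.28 - 2.86 = 1.024 - 2.86 = -1.836
w_new = -2.65 - 0.01·-1.836 = -2.65 + 0.01836 = -2.63164

v_new=-1.836, w_new=-2.63164


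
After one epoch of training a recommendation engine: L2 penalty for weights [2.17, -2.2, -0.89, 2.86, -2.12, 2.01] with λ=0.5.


‖w‖₂² = (2.17)² + (-2.2)² + (-0.89)² + (2.86)² + (-2.12)² + (2.01)²
     = 4.7089 + 4.84 + 0.7921 + 8.1796 + 4.4944 + 4.0401
     = 27.0551
λ·‖w‖₂² = 0.5·27.0551 = 13.52755

13.52755


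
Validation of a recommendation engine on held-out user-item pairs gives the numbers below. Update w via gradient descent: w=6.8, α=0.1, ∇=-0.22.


w_new = w - α·∇
= 6.8 - 0.1·-0.22
= 6.8 + 0.022
= 6.822

6.822


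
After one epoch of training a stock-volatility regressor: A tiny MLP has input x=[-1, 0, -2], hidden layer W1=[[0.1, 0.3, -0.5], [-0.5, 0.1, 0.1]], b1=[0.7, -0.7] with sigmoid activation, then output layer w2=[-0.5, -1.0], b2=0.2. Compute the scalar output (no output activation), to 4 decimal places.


z1[0] = (0.1)·(-1) + (0.3)·(0) + (-0.5)·(-2) + 0.7 = 1.6
z1[1] = (-0.5)·(-1) + (0.1)·(0) + (0.1)·(-2) - 0.7 = -0.4
h = sigmoid(z1) = [0.832, 0.4013]
output = (-0.5)·(0.832) + (-1.0)·(0.4013) + 0.2 = -0.6173

-0.6173


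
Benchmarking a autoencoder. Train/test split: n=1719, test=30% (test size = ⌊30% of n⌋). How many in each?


Test = ⌊1719·30/100⌋ = 515
Train = 1719 - 515 = 1204

Train: 1204, Test: 515


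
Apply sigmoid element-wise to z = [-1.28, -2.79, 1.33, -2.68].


σ(-1.28) = 1/(1+e^1.28) = 0.2176
σ(-2.79) = 1/(1+e^2.79) = 0.0579
σ(1.33) = 1/(1+e^-1.33) = 0.7908
σ(-2.68) = 1/(1+e^2.68) = 0.0642
result = [0.2176, 0.0579, 0.7908, 0.0642]

[0.2176, 0.0579, 0.7908, 0.0642]


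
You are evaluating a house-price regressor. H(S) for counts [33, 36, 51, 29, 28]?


Probabilities: [33/177, 36/177, 51/177, 29/177, 28/177] ≈ [0.1864, 0.2034, 0.2881, 0.1638, 0.1582]
H = -((33/177)·log₂(33/177) + (36/177)·log₂(36/177) + (51/177)·log₂(51/177) + (29/177)·log₂(29/177) + (28/177)·log₂(28/177))
  = 2.2848 bits

2.2848 bits


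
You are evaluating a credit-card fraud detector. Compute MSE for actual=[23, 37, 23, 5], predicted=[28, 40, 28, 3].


Squared errors: (23-28)²=25, (37-40)²=9, (23-28)²=25, (5-3)²=4
Sum = 63
MSE = 63/4 = 63/4

63/4


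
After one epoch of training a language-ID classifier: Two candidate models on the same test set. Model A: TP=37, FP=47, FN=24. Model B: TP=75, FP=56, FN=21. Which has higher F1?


Model A: P=37/84=0.4405, R=37/61=0.6066, F1=2PR/(P+R)=2TP/(2TP+FP+FN)=74/145=0.5103
Model B: P=75/131=0.5725, R=75/96=0.7812, F1=2PR/(P+R)=2TP/(2TP+FP+FN)=150/227=0.6608
0.5103 < 0.6608 → Model B

Model B


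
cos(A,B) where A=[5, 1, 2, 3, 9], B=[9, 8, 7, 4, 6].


A·B = 5·9 + 1·8 + 2·7 + 3·4 + 9·6 = 133
‖A‖ = √120 = 10.9545, ‖B‖ = √246 = 15.6844
cos = 133/(√120·√246) = 133/√29520 = 0.7741

0.7741


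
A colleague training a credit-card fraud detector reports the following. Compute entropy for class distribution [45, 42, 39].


Probabilities: [45/126, 42/126, 39/126] ≈ [0.3571, 0.3333, 0.3095]
H = -((45/126)·log₂(45/126) + (42/126)·log₂(42/126) + (39/126)·log₂(39/126))
  = 1.5825 bits

1.5825 bits


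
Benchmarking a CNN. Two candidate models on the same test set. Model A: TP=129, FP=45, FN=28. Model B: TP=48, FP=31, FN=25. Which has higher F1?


Model A: P=129/174=0.7414, R=129/157=0.8217, F1=2PR/(P+R)=2TP/(2TP+FP+FN)=258/331=0.7795
Model B: P=48/79=0.6076, R=48/73=0.6575, F1=2PR/(P+R)=2TP/(2TP+FP+FN)=96/152=0.6316
0.7795 > 0.6316 → Model A

Model A


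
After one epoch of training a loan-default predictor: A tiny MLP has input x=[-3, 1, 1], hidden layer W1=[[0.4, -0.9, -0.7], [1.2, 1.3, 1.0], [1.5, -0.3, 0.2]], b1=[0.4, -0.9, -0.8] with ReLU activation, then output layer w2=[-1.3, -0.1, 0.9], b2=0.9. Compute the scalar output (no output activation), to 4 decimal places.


z1[0] = (0.4)·(-3) + (-0.9)·(1) + (-0.7)·(1) + 0.4 = -2.4
z1[1] = (1.2)·(-3) + (1.3)·(1) + (1.0)·(1) - 0.9 = -2.2
z1[2] = (1.5)·(-3) + (-0.3)·(1) + (0.2)·(1) - 0.8 = -5.4
h = ReLU(z1) = [0.0, 0.0, 0.0]
output = (-1.3)·(0.0) + (-0.1)·(0.0) + (0.9)·(0.0) + 0.9 = 0.9

0.9


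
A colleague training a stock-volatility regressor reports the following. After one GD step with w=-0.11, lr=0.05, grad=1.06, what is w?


w_new = w - α·∇
= -0.11 - 0.05·1.06
= -0.11 - 0.053
= -0.163

-0.163


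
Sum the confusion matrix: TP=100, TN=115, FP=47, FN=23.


Total = TP + TN + FP + FN
= 100 + 115 + 47 + 23
= 285
(Predicted positive: 147, predicted negative: 138)

285


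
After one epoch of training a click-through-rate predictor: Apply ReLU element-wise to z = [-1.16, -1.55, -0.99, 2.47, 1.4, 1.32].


ReLU(-1.16) = max(0, -1.16) = 0.0
ReLU(-1.55) = max(0, -1.55) = 0.0
ReLU(-0.99) = max(0, -0.99) = 0.0
ReLU(2.47) = max(0, 2.47) = 2.47
ReLU(1.4) = max(0, 1.4) = 1.4
ReLU(1.32) = max(0, 1.32) = 1.32
result = [0.0, 0.0, 0.0, 2.47, 1.4, 1.32]

[0.0, 0.0, 0.0, 2.47, 1.4, 1.32]


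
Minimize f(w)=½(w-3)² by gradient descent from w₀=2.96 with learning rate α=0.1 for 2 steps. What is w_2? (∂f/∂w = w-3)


step 1: grad = 2.96-3 = -0.04; w = 2.96 - 0.1·(-0.04) = 2.964
step 2: grad = 2.964-3 = -0.036; w = 2.964 - 0.1·(-0.036) = 2.9676

2.9676


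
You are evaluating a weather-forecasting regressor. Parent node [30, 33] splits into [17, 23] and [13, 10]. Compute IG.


Parent = [30, 33], H_parent = 0.9984
H_left = 0.9837 (n=40), H_right = 0.9877 (n=23)
H_children = (40/63)·0.9837 + (23/63)·0.9877 = 0.9852
IG = 0.9984 - 0.9852 = 0.0132

0.0132


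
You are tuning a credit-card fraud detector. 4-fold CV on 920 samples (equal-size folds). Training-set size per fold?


Fold size = 920/4 = 230
Training per fold = 920 - 230 = 690

690


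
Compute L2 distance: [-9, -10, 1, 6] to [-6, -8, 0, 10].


d = √((-9+ 6)² + (-10+ 8)² + (1-0)² + (6-10)²)
  = √(9 + 4 + 1 + 16)
  = √30 = 5.4772

5.4772


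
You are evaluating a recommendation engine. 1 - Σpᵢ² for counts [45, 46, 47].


Probabilities: [45/138, 46/138, 47/138] ≈ [0.3261, 0.3333, 0.3406]
Σpᵢ² = (2025 + 2116 + 2209)/138² = 6350/19044
Gini = 1 - Σpᵢ² = 1 - 6350/19044 = 0.6666

0.6666


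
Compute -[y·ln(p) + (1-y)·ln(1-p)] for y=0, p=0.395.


BCE = -[y·ln(p) + (1-y)·ln(1-p)]
= -0 - 1·ln(1-0.395)
= -ln(0.605) = 0.5025

0.5025


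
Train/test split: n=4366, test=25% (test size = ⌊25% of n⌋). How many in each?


Test = ⌊4366·25/100⌋ = 1091
Train = 4366 - 1091 = 3275

Train: 3275, Test: 1091


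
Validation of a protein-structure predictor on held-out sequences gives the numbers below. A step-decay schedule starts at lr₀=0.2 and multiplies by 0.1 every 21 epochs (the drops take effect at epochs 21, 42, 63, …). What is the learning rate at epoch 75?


n_drops = ⌊75/21⌋ = 3
lr = 0.2·0.1^3 = 0.2·0.001 = 0.0002

0.0002


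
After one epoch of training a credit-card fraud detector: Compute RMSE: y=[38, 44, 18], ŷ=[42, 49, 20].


MSE = 45/3 = 15
RMSE = √(45/3) = 3.873

3.873


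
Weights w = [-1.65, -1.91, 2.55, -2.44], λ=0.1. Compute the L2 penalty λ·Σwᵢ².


‖w‖₂² = (-1.65)² + (-1.91)² + (2.55)² + (-2.44)²
     = 2.7225 + 3.6481 + 6.5025 + 5.9536
     = 18.8267
λ·‖w‖₂² = 0.1·18.8267 = 1.88267

1.88267


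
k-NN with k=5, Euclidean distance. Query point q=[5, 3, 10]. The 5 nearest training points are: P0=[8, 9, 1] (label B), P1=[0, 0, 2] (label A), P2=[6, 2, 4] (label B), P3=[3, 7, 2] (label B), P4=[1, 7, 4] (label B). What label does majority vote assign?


d(q,P0) = 11.225  (label B)
d(q,P1) = 9.8995  (label A)
d(q,P2) = 6.1644  (label B)
d(q,P3) = 9.1652  (label B)
d(q,P4) = 8.2462  (label B)
Votes: A=1, B=4
Majority → B

B


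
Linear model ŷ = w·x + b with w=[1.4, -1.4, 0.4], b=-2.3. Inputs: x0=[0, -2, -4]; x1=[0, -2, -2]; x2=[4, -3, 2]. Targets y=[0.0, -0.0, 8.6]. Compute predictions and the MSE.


ŷ0 = (1.4)·(0) + (-1.4)·(-2) + (0.4)·(-4) - 2.3 = -1.1
ŷ1 = (1.4)·(0) + (-1.4)·(-2) + (0.4)·(-2) - 2.3 = -0.3
ŷ2 = (1.4)·(4) + (-1.4)·(-3) + (0.4)·(2) - 2.3 = 8.3
errors² = [1.21, 0.09, 0.09]
MSE = 1.3900/3 = 0.4633

0.4633


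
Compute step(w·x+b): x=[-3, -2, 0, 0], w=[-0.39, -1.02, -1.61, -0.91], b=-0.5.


z = (-3)·(-0.39) + (-2)·(-1.02) + (0)·(-1.61) + (0)·(-0.91) - 0.5
  = 2.71
step(z) = 1 (z≥0)

1


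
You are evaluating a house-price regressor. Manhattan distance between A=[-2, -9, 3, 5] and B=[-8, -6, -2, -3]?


d = |-2+ 8| + |-9+ 6| + |3+ 2| + |5+ 3|
  = 6 + 3 + 5 + 8
  = 22

22


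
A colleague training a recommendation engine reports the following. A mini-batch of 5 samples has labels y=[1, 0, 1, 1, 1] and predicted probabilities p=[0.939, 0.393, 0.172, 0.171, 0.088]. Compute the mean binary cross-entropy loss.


L[0] = -ln(0.939) = 0.0629
L[1] = -ln(1-0.393) = -ln(0.607) = 0.4992
L[2] = -ln(0.172) = 1.7603
L[3] = -ln(0.171) = 1.7661
L[4] = -ln(0.088) = 2.4304
mean = (0.0629 + 0.4992 + 1.7603 + 1.7661 + 2.4304)/5 = 1.3038

1.3038


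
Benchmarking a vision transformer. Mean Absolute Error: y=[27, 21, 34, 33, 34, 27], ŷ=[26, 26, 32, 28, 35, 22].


Absolute errors: |27-26|=1, |21-26|=5, |34-32|=2, |33-28|=5, |34-35|=1, |27-22|=5
Sum = 19
MAE = 19/6 = 19/6

19/6


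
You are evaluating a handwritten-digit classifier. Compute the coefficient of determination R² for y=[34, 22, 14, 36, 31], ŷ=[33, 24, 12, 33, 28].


ȳ = 27.4
SS_res = Σ(y-ŷ)² = 27
SS_tot = Σ(y-ȳ)² = 339.2
R² = 1 - SS_res/SS_tot = 1 - 0.0796 = 0.9204

0.9204


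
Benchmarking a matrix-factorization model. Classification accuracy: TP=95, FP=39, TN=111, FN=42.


Accuracy = (TP+TN)/(TP+TN+FP+FN)
= (95+111)/(287)
= 206/287 = 71.78%

71.78%


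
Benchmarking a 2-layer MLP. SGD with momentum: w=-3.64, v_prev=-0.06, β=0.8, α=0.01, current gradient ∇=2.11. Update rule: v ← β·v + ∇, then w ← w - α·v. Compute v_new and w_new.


v_new = 0.8·-0.06 + 2.11 = -0.048 + 2.11 = 2.062
w_new = -3.64 - 0.01·2.062 = -3.64 - 0.02062 = -3.66062

v_new=2.062, w_new=-3.66062


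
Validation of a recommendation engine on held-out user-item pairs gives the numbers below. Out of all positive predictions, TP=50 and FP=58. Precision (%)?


Precision = TP/(TP+FP)
= 50/(50+58)
= 50/108 = 46.3%

46.3%


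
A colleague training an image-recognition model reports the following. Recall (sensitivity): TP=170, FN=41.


Recall = TP/(TP+FN)
= 170/(170+41)
= 170/211 = 80.57%

80.57%


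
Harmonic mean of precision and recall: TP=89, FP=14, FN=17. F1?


Precision = 89/103 = 0.8641
Recall = 89/106 = 0.8396
F1 = 2·P·R/(P+R) = 2·TP/(2·TP+FP+FN) = 178/(178+14+17) = 178/209 = 0.8517

0.8517


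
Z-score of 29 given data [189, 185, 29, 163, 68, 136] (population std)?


μ = 128.3333, σ = 60.0824
z = (29 - 128.3333)/60.0824 = -1.6533

-1.6533


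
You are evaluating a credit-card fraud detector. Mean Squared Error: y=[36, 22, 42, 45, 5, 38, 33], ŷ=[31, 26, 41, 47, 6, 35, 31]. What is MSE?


Squared errors: (36-31)²=25, (22-26)²=16, (42-41)²=1, (45-47)²=4, (5-6)²=1, (38-35)²=9, (33-31)²=4
Sum = 60
MSE = 60/7 = 60/7

60/7


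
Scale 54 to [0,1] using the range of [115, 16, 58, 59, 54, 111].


min=16, max=115
(54-16)/(115-16) = 38/99 = 0.3838

0.3838


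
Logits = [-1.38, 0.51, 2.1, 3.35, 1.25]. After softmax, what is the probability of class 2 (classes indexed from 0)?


Exponentials: e^-1.38=0.2516, e^0.51=1.6653, e^2.1=8.1662, e^3.35=28.5027, e^1.25=3.4903
Sum = 42.0761
Softmax = [0.006, 0.0396, 0.1941, 0.6774, 0.083]
p[2] = 8.1662/42.0761 = 0.1941

0.1941


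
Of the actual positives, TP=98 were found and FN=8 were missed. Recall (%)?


Recall = TP/(TP+FN)
= 98/(98+8)
= 98/106 = 92.45%

92.45%


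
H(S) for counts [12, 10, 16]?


Probabilities: [12/38, 10/38, 16/38] ≈ [0.3158, 0.2632, 0.4211]
H = -((12/38)·log₂(12/38) + (10/38)·log₂(10/38) + (16/38)·log₂(16/38))
  = 1.5574 bits

1.5574 bits


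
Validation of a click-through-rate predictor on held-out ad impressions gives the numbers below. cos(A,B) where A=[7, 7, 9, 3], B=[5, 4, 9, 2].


A·B = 7·5 + 7·4 + 9·9 + 3·2 = 150
‖A‖ = √188 = 13.7113, ‖B‖ = √126 = 11.225
cos = 150/(√188·√126) = 150/√23688 = 0.9746

0.9746


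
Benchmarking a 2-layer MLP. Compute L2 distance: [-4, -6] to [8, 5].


d = √((-4-8)² + (-6-5)²)
  = √(144 + 121)
  = √265 = 16.2788

16.2788


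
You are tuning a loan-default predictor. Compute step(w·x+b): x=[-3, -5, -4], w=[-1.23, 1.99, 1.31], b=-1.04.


z = (-3)·(-1.23) + (-5)·(1.99) + (-4)·(1.31) - 1.04
  = -12.54
step(z) = 0 (z<0)

0


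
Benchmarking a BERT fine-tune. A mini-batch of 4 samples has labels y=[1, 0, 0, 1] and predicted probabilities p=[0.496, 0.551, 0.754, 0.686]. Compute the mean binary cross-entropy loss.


L[0] = -ln(0.496) = 0.7012
L[1] = -ln(1-0.551) = -ln(0.449) = 0.8007
L[2] = -ln(1-0.754) = -ln(0.246) = 1.4024
L[3] = -ln(0.686) = 0.3769
mean = (0.7012 + 0.8007 + 1.4024 + 0.3769)/4 = 0.8203

0.8203


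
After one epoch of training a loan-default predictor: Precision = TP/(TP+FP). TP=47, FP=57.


Precision = TP/(TP+FP)
= 47/(47+57)
= 47/104 = 45.19%

45.19%


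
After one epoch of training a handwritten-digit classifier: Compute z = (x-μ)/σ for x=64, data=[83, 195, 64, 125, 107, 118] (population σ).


μ = 115.3333, σ = 41.2257
z = (64 - 115.3333)/41.2257 = -1.2452

-1.2452


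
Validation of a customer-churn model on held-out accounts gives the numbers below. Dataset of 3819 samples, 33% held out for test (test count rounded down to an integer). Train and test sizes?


Test = ⌊3819·33/100⌋ = 1260
Train = 3819 - 1260 = 2559

Train: 2559, Test: 1260


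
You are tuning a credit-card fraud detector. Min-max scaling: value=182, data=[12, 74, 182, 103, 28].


min=12, max=182
(182-12)/(182-12) = 170/170 = 1.0

1.0


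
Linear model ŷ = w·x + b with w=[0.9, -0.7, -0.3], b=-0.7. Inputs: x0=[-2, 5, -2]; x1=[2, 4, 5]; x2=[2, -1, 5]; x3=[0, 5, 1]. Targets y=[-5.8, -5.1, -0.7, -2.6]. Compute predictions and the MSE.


ŷ0 = (0.9)·(-2) + (-0.7)·(5) + (-0.3)·(-2) - 0.7 = -5.4
ŷ1 = (0.9)·(2) + (-0.7)·(4) + (-0.3)·(5) - 0.7 = -3.2
ŷ2 = (0.9)·(2) + (-0.7)·(-1) + (-0.3)·(5) - 0.7 = 0.3
ŷ3 = (0.9)·(0) + (-0.7)·(5) + (-0.3)·(1) - 0.7 = -4.5
errors² = [0.16, 3.61, 1.0, 3.61]
MSE = 8.3800/4 = 2.095

2.095


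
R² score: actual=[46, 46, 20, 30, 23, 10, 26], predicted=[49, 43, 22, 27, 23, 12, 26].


ȳ = 28.7143
SS_res = Σ(y-ŷ)² = 35
SS_tot = Σ(y-ȳ)² = 1065.43
R² = 1 - SS_res/SS_tot = 1 - 0.0329 = 0.9671

0.9671


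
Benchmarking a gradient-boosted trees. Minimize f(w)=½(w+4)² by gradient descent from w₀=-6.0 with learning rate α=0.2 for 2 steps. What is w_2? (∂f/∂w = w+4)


step 1: grad = -6+4 = -2; w = -6 - 0.2·(-2) = -5.6
step 2: grad = -5.6+4 = -1.6; w = -5.6 - 0.2·(-1.6) = -5.28

-5.28


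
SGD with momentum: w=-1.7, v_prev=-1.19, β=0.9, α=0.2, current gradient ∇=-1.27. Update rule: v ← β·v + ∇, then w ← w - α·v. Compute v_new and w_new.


v_new = 0.9·-1.19 - 1.27 = -1.071 - 1.27 = -2.341
w_new = -1.7 - 0.2·-2.341 = -1.7 + 0.4682 = -1.2318

v_new=-2.341, w_new=-1.2318


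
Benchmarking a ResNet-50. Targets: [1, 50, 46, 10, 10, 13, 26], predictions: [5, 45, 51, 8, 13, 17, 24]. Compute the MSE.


Squared errors: (1-5)²=16, (50-45)²=25, (46-51)²=25, (10-8)²=4, (10-13)²=9, (13-17)²=16, (26-24)²=4
Sum = 99
MSE = 99/7 = 99/7

99/7


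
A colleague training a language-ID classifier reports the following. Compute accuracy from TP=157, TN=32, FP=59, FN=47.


Accuracy = (TP+TN)/(TP+TN+FP+FN)
= (157+32)/(295)
= 189/295 = 64.07%

64.07%


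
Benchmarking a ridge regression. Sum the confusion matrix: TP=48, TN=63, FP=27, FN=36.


Total = TP + TN + FP + FN
= 48 + 63 + 27 + 36
= 174
(Predicted positive: 75, predicted negative: 99)

174


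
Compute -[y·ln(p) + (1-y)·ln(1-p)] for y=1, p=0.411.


BCE = -[y·ln(p) + (1-y)·ln(1-p)]
= -1·ln(0.411) - 0
= -ln(0.411) = 0.8892

0.8892


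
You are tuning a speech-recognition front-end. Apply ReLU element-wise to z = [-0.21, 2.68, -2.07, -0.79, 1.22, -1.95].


ReLU(-0.21) = max(0, -0.21) = 0.0
ReLU(2.68) = max(0, 2.68) = 2.68
ReLU(-2.07) = max(0, -2.07) = 0.0
ReLU(-0.79) = max(0, -0.79) = 0.0
ReLU(1.22) = max(0, 1.22) = 1.22
ReLU(-1.95) = max(0, -1.95) = 0.0
result = [0.0, 2.68, 0.0, 0.0, 1.22, 0.0]

[0.0, 2.68, 0.0, 0.0, 1.22, 0.0]


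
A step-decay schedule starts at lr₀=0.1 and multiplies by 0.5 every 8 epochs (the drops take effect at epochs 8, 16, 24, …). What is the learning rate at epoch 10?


n_drops = ⌊10/8⌋ = 1
lr = 0.1·0.5^1 = 0.1·0.5 = 0.05

0.05


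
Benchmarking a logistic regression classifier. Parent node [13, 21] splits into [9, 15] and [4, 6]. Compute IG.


Parent = [13, 21], H_parent = 0.9597
H_left = 0.9544 (n=24), H_right = 0.971 (n=10)
H_children = (24/34)·0.9544 + (10/34)·0.971 = 0.9593
IG = 0.9597 - 0.9593 = 0.0004

0.0004


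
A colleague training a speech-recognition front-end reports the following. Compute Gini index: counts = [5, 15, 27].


Probabilities: [5/47, 15/47, 27/47] ≈ [0.1064, 0.3191, 0.5745]
Σpᵢ² = (25 + 225 + 729)/47² = 979/2209
Gini = 1 - Σpᵢ² = 1 - 979/2209 = 0.5568

0.5568


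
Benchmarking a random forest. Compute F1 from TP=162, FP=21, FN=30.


Precision = 162/183 = 0.8852
Recall = 162/192 = 0.8438
F1 = 2·P·R/(P+R) = 2·TP/(2·TP+FP+FN) = 324/(324+21+30) = 324/375 = 0.864

0.864


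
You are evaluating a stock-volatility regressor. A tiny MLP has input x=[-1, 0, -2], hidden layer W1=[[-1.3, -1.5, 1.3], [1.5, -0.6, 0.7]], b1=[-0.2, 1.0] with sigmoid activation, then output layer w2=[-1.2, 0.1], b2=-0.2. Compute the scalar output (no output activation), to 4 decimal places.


z1[0] = (-1.3)·(-1) + (-1.5)·(0) + (1.3)·(-2) - 0.2 = -1.5
z1[1] = (1.5)·(-1) + (-0.6)·(0) + (0.7)·(-2) + 1.0 = -1.9
h = sigmoid(z1) = [0.1824, 0.1301]
output = (-1.2)·(0.1824) + (0.1)·(0.1301) - 0.2 = -0.4059

-0.4059


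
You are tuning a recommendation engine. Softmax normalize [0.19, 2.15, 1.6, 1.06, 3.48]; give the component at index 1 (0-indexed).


Exponentials: e^0.19=1.2092, e^2.15=8.5849, e^1.6=4.953, e^1.06=2.8864, e^3.48=32.4597
Sum = 50.0932
Softmax = [0.0241, 0.1714, 0.0989, 0.0576, 0.648]
p[1] = 8.5849/50.0932 = 0.1714

0.1714


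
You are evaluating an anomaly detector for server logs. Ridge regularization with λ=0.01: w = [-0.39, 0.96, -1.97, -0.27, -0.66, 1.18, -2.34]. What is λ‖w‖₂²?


‖w‖₂² = (-0.39)² + (0.96)² + (-1.97)² + (-0.27)² + (-0.66)² + (1.18)² + (-2.34)²
     = 0.1521 + 0.9216 + 3.8809 + 0.0729 + 0.4356 + 1.3924 + 5.4756
     = 12.3311
λ·‖w‖₂² = 0.01·12.3311 = 0.123311

0.123311


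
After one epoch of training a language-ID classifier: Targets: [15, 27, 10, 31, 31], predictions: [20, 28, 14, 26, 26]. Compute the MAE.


Absolute errors: |15-20|=5, |27-28|=1, |10-14|=4, |31-26|=5, |31-26|=5
Sum = 20
MAE = 20/5 = 4

4


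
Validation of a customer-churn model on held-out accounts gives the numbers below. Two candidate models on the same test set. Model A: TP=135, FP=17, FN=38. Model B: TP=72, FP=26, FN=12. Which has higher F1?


Model A: P=135/152=0.8882, R=135/173=0.7803, F1=2PR/(P+R)=2TP/(2TP+FP+FN)=270/325=0.8308
Model B: P=72/98=0.7347, R=72/84=0.8571, F1=2PR/(P+R)=2TP/(2TP+FP+FN)=144/182=0.7912
0.8308 > 0.7912 → Model A

Model A


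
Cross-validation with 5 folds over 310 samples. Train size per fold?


Fold size = 310/5 = 62
Training per fold = 310 - 62 = 248

248


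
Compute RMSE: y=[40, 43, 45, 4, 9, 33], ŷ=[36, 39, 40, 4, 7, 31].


MSE = 65/6 = 10.8333
RMSE = √(65/6) = 3.2914

3.2914


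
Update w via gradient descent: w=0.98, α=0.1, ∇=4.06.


w_new = w - α·∇
= 0.98 - 0.1·4.06
= 0.98 - 0.406
= 0.574

0.574


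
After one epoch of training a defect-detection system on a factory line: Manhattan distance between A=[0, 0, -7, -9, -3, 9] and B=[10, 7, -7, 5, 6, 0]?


d = |0-10| + |0-7| + |-7+ 7| + |-9-5| + |-3-6| + |9-0|
  = 10 + 7 + 0 + 14 + 9 + 9
  = 49

49


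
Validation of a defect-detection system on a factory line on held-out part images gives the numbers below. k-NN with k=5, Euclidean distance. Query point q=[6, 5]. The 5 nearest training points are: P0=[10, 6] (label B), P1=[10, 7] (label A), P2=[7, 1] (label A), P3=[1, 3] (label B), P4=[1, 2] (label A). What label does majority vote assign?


d(q,P0) = 4.1231  (label B)
d(q,P1) = 4.4721  (label A)
d(q,P2) = 4.1231  (label A)
d(q,P3) = 5.3852  (label B)
d(q,P4) = 5.831  (label A)
Votes: A=3, B=2
Majority → A

A


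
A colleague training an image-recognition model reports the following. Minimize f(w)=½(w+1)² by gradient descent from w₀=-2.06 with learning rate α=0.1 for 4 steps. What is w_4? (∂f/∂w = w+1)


step 1: grad = -2.06+1 = -1.06; w = -2.06 - 0.1·(-1.06) = -1.954
step 2: grad = -1.954+1 = -0.954; w = -1.954 - 0.1·(-0.954) = -1.8586
step 3: grad = -1.8586+1 = -0.8586; w = -1.8586 - 0.1·(-0.8586) = -1.77274
step 4: grad = -1.77274+1 = -0.77274; w = -1.77274 - 0.1·(-0.77274) = -1.695466

-1.695466


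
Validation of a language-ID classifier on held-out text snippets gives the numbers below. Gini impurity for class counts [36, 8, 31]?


Probabilities: [36/75, 8/75, 31/75] ≈ [0.48, 0.1067, 0.4133]
Σpᵢ² = (1296 + 64 + 961)/75² = 2321/5625
Gini = 1 - Σpᵢ² = 1 - 2321/5625 = 0.5874

0.5874
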